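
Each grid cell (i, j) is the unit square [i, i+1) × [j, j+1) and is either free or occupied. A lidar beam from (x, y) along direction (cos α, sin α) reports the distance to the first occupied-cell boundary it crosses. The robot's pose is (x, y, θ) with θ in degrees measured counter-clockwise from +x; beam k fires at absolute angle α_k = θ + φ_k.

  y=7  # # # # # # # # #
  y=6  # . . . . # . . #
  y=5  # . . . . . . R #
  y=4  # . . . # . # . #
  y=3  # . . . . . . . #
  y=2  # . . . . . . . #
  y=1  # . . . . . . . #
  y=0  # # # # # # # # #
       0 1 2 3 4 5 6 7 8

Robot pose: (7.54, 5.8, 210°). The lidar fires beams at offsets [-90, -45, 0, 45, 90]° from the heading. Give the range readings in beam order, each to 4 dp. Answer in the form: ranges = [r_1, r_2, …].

beam 1: φ=-90°, α=120°
  d=(-0.5000,0.8660)  start (7,5)  tX=1.0800 tY=0.2309  stride 1/|dx|=2.0000 1/|dy|=1.1547
    cross y-line → (7,6), t=0.2309
    cross x-line → (6,6), t=1.0800
    cross y-line → (6,7), t=1.3856 (wall)
  → r_1 = 1.3856
beam 2: φ=-45°, α=165°
  d=(-0.9659,0.2588)  start (7,5)  tX=0.5590 tY=0.7727  stride 1/|dx|=1.0353 1/|dy|=3.8637
    cross x-line → (6,5), t=0.5590
    cross y-line → (6,6), t=0.7727
    cross x-line → (5,6), t=1.5943 (wall)
  → r_2 = 1.5943
beam 3: φ=0°, α=210°
  d=(-0.8660,-0.5000)  start (7,5)  tX=0.6235 tY=1.6000  stride 1/|dx|=1.1547 1/|dy|=2.0000
    cross x-line → (6,5), t=0.6235
    cross y-line → (6,4), t=1.6000 (wall)
  → r_3 = 1.6000
beam 4: φ=45°, α=255°
  d=(-0.2588,-0.9659)  start (7,5)  tX=2.0864 tY=0.8282  stride 1/|dx|=3.8637 1/|dy|=1.0353
    cross y-line → (7,4), t=0.8282
    cross y-line → (7,3), t=1.8635
    cross x-line → (6,3), t=2.0864
    cross y-line → (6,2), t=2.8988
    cross y-line → (6,1), t=3.9340
    cross y-line → (6,0), t=4.9693 (wall)
  → r_4 = 4.9693
beam 5: φ=90°, α=300°
  d=(0.5000,-0.8660)  start (7,5)  tX=0.9200 tY=0.9238  stride 1/|dx|=2.0000 1/|dy|=1.1547
    cross x-line → (8,5), t=0.9200 (wall)
  → r_5 = 0.9200

ranges = [1.3856, 1.5943, 1.6000, 4.9693, 0.9200]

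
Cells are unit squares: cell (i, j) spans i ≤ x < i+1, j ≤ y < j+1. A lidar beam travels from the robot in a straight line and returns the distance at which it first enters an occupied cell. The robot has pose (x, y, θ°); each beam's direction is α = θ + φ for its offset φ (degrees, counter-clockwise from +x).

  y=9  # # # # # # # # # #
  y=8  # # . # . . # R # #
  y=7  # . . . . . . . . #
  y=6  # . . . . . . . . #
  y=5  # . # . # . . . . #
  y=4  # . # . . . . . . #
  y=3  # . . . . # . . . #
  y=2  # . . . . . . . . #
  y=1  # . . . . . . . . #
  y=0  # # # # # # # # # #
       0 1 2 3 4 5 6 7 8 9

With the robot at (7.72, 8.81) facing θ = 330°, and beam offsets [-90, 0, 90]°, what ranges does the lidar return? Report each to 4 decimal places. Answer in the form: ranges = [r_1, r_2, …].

beam 1: φ=-90°, α=240°
  dir = (cos 240°, sin 240°) = (-0.5000, -0.8660); from cell (7,8)
  next x-line at t=1.4400, next y-line at t=0.9353; Δt_x=2.0000, Δt_y=1.1547
    y: enter (7,7) at t=0.9353
    x: enter (6,7) at t=1.4400
    y: enter (6,6) at t=2.0900
    y: enter (6,5) at t=3.2447
    x: enter (5,5) at t=3.4400
    y: enter (5,4) at t=4.3994
    x: enter (4,4) at t=5.4400
    y: enter (4,3) at t=5.5541
    y: enter (4,2) at t=6.7088
    x: enter (3,2) at t=7.4400
    y: enter (3,1) at t=7.8635
    y: enter (3,0) at t=9.0182 ← occupied
  → r_1 = 9.0182
beam 2: φ=0°, α=330°
  dir = (cos 330°, sin 330°) = (0.8660, -0.5000); from cell (7,8)
  next x-line at t=0.3233, next y-line at t=1.6200; Δt_x=1.1547, Δt_y=2.0000
    x: enter (8,8) at t=0.3233 ← occupied
  → r_2 = 0.3233
beam 3: φ=90°, α=60°
  dir = (cos 60°, sin 60°) = (0.5000, 0.8660); from cell (7,8)
  next x-line at t=0.5600, next y-line at t=0.2194; Δt_x=2.0000, Δt_y=1.1547
    y: enter (7,9) at t=0.2194 ← occupied
  → r_3 = 0.2194

ranges = [9.0182, 0.3233, 0.2194]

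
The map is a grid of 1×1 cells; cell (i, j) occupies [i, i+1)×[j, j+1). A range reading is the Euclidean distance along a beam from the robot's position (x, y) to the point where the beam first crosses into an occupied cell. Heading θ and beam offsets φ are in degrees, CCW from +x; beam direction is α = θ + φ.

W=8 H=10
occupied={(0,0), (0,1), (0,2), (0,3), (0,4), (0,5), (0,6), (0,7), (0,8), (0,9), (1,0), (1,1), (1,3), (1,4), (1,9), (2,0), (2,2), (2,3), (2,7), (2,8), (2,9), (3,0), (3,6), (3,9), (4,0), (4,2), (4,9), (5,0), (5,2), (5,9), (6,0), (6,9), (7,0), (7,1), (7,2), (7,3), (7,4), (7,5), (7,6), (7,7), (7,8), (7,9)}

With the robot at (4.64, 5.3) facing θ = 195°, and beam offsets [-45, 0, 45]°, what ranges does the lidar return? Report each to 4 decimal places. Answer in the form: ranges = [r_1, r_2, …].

ranges = [1.4000, 2.7331, 3.2800]

beam 1: φ=-45°, α=150°
  cosα=-0.8660 sinα=0.5000 | (4,5) | tMaxX 0.7390 tMaxY 1.4000 | tΔX 1.1547 tΔY 2.0000
    t=0.7390 [x] (3,5)
    t=1.4000 [y] (3,6) — stop
  → r_1 = 1.4000
beam 2: φ=0°, α=195°
  cosα=-0.9659 sinα=-0.2588 | (4,5) | tMaxX 0.6626 tMaxY 1.1591 | tΔX 1.0353 tΔY 3.8637
    t=0.6626 [x] (3,5)
    t=1.1591 [y] (3,4)
    t=1.6979 [x] (2,4)
    t=2.7331 [x] (1,4) — stop
  → r_2 = 2.7331
beam 3: φ=45°, α=240°
  cosα=-0.5000 sinα=-0.8660 | (4,5) | tMaxX 1.2800 tMaxY 0.3464 | tΔX 2.0000 tΔY 1.1547
    t=0.3464 [y] (4,4)
    t=1.2800 [x] (3,4)
    t=1.5011 [y] (3,3)
    t=2.6558 [y] (3,2)
    t=3.2800 [x] (2,2) — stop
  → r_3 = 3.2800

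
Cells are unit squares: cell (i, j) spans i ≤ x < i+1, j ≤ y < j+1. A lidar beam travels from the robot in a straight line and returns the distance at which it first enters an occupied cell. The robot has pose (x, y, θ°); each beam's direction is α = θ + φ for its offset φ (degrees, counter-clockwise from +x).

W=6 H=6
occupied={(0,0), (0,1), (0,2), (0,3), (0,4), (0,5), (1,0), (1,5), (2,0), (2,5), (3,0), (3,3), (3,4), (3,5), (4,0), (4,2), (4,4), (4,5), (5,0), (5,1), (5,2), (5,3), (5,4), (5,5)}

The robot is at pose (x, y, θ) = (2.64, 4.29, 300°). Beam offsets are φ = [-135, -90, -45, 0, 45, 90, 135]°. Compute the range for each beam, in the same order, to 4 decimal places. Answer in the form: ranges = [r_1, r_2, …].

beam 1: φ=-135°, α=165°
  dir = (cos 165°, sin 165°) = (-0.9659, 0.2588); from cell (2,4)
  next x-line at t=0.6626, next y-line at t=2.7432; Δt_x=1.0353, Δt_y=3.8637
    x: enter (1,4) at t=0.6626
    x: enter (0,4) at t=1.6979 ← occupied
  → r_1 = 1.6979
beam 2: φ=-90°, α=210°
  dir = (cos 210°, sin 210°) = (-0.8660, -0.5000); from cell (2,4)
  next x-line at t=0.7390, next y-line at t=0.5800; Δt_x=1.1547, Δt_y=2.0000
    y: enter (2,3) at t=0.5800
    x: enter (1,3) at t=0.7390
    x: enter (0,3) at t=1.8937 ← occupied
  → r_2 = 1.8937
beam 3: φ=-45°, α=255°
  dir = (cos 255°, sin 255°) = (-0.2588, -0.9659); from cell (2,4)
  next x-line at t=2.4728, next y-line at t=0.3002; Δt_x=3.8637, Δt_y=1.0353
    y: enter (2,3) at t=0.3002
    y: enter (2,2) at t=1.3355
    y: enter (2,1) at t=2.3708
    x: enter (1,1) at t=2.4728
    y: enter (1,0) at t=3.4061 ← occupied
  → r_3 = 3.4061
beam 4: φ=0°, α=300°
  dir = (cos 300°, sin 300°) = (0.5000, -0.8660); from cell (2,4)
  next x-line at t=0.7200, next y-line at t=0.3349; Δt_x=2.0000, Δt_y=1.1547
    y: enter (2,3) at t=0.3349
    x: enter (3,3) at t=0.7200 ← occupied
  → r_4 = 0.7200
beam 5: φ=45°, α=345°
  dir = (cos 345°, sin 345°) = (0.9659, -0.2588); from cell (2,4)
  next x-line at t=0.3727, next y-line at t=1.1205; Δt_x=1.0353, Δt_y=3.8637
    x: enter (3,4) at t=0.3727 ← occupied
  → r_5 = 0.3727
beam 6: φ=90°, α=30°
  dir = (cos 30°, sin 30°) = (0.8660, 0.5000); from cell (2,4)
  next x-line at t=0.4157, next y-line at t=1.4200; Δt_x=1.1547, Δt_y=2.0000
    x: enter (3,4) at t=0.4157 ← occupied
  → r_6 = 0.4157
beam 7: φ=135°, α=75°
  dir = (cos 75°, sin 75°) = (0.2588, 0.9659); from cell (2,4)
  next x-line at t=1.3909, next y-line at t=0.7350; Δt_x=3.8637, Δt_y=1.0353
    y: enter (2,5) at t=0.7350 ← occupied
  → r_7 = 0.7350

ranges = [1.6979, 1.8937, 3.4061, 0.7200, 0.3727, 0.4157, 0.7350]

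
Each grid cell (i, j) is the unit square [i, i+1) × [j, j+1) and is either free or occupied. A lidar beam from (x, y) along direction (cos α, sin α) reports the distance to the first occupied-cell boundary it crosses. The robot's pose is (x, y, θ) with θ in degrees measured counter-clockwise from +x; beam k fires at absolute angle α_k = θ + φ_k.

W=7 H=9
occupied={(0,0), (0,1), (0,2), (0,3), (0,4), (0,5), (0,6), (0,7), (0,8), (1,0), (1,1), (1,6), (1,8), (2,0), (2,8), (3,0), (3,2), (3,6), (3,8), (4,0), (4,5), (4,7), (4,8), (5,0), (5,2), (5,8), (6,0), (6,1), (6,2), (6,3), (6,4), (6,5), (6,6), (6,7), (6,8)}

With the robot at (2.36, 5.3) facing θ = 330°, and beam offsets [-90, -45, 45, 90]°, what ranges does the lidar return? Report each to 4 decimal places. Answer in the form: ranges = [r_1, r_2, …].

beam 1: φ=-90°, α=240°
  direction (-0.5000, -0.8660); cell (2,5); t to first gridline: x 0.7200, y 0.3464 (then +2.0000 / +1.1547)
    (2,4) via y @ 0.3464
    (1,4) via x @ 0.7200
    (1,3) via y @ 1.5011
    (1,2) via y @ 2.6558
    (0,2) via x @ 2.7200  # hit
  → r_1 = 2.7200
beam 2: φ=-45°, α=285°
  direction (0.2588, -0.9659); cell (2,5); t to first gridline: x 2.4728, y 0.3106 (then +3.8637 / +1.0353)
    (2,4) via y @ 0.3106
    (2,3) via y @ 1.3459
    (2,2) via y @ 2.3811
    (3,2) via x @ 2.4728  # hit
  → r_2 = 2.4728
beam 3: φ=45°, α=15°
  direction (0.9659, 0.2588); cell (2,5); t to first gridline: x 0.6626, y 2.7046 (then +1.0353 / +3.8637)
    (3,5) via x @ 0.6626
    (4,5) via x @ 1.6979  # hit
  → r_3 = 1.6979
beam 4: φ=90°, α=60°
  direction (0.5000, 0.8660); cell (2,5); t to first gridline: x 1.2800, y 0.8083 (then +2.0000 / +1.1547)
    (2,6) via y @ 0.8083
    (3,6) via x @ 1.2800  # hit
  → r_4 = 1.2800

ranges = [2.7200, 2.4728, 1.6979, 1.2800]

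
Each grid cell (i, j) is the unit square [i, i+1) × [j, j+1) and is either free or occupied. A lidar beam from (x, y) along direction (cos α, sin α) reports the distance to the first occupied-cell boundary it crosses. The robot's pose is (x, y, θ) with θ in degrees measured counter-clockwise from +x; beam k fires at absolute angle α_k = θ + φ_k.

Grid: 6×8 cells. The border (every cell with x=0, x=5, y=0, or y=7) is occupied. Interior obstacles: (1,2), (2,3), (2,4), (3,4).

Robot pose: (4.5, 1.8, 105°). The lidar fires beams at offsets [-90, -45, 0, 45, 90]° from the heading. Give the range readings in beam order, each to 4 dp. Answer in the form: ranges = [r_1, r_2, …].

beam 1: φ=-90°, α=15°
  cosα=0.9659 sinα=0.2588 | (4,1) | tMaxX 0.5176 tMaxY 0.7727 | tΔX 1.0353 tΔY 3.8637
    t=0.5176 [x] (5,1) — stop
  → r_1 = 0.5176
beam 2: φ=-45°, α=60°
  cosα=0.5000 sinα=0.8660 | (4,1) | tMaxX 1.0000 tMaxY 0.2309 | tΔX 2.0000 tΔY 1.1547
    t=0.2309 [y] (4,2)
    t=1.0000 [x] (5,2) — stop
  → r_2 = 1.0000
beam 3: φ=0°, α=105°
  cosα=-0.2588 sinα=0.9659 | (4,1) | tMaxX 1.9319 tMaxY 0.2071 | tΔX 3.8637 tΔY 1.0353
    t=0.2071 [y] (4,2)
    t=1.2423 [y] (4,3)
    t=1.9319 [x] (3,3)
    t=2.2776 [y] (3,4) — stop
  → r_3 = 2.2776
beam 4: φ=45°, α=150°
  cosα=-0.8660 sinα=0.5000 | (4,1) | tMaxX 0.5774 tMaxY 0.4000 | tΔX 1.1547 tΔY 2.0000
    t=0.4000 [y] (4,2)
    t=0.5774 [x] (3,2)
    t=1.7321 [x] (2,2)
    t=2.4000 [y] (2,3) — stop
  → r_4 = 2.4000
beam 5: φ=90°, α=195°
  cosα=-0.9659 sinα=-0.2588 | (4,1) | tMaxX 0.5176 tMaxY 3.0910 | tΔX 1.0353 tΔY 3.8637
    t=0.5176 [x] (3,1)
    t=1.5529 [x] (2,1)
    t=2.5882 [x] (1,1)
    t=3.0910 [y] (1,0) — stop
  → r_5 = 3.0910

ranges = [0.5176, 1.0000, 2.2776, 2.4000, 3.0910]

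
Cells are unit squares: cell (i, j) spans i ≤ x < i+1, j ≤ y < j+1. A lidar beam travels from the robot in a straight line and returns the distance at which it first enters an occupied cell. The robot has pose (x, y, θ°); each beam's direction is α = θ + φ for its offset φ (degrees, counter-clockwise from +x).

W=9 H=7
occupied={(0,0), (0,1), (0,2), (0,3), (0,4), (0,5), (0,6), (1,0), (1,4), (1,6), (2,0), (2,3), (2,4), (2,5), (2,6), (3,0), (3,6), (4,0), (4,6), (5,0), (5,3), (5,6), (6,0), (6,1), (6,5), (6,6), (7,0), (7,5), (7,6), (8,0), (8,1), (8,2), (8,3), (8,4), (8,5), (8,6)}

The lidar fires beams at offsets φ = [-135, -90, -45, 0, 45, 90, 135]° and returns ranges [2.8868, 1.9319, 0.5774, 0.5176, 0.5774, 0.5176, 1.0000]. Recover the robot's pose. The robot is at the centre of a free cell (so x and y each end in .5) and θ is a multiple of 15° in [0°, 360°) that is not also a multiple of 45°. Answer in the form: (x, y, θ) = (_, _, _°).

The pose lattice has 27·16 = 432 candidates. Test each by forward raycasting.
  (1.5, 2.5, 345°): beam 1 = 0.5774 ≠ 2.8868 ✗
  (3.5, 5.5, 150°): beam 1 = 1.9319 ≠ 2.8868 ✗
  (2.5, 2.5, 195°): beam 1 = 0.5774 ≠ 2.8868 ✗
  …
  (7.5, 4.5, 15°): r_1=2.8868, r_2=1.9319, r_3=0.5774, r_4=0.5176, r_5=0.5774, r_6=0.5176, r_7=1.0000 — all match ✓
Only this pose fits every beam.

(x, y, θ) = (7.5, 4.5, 15°)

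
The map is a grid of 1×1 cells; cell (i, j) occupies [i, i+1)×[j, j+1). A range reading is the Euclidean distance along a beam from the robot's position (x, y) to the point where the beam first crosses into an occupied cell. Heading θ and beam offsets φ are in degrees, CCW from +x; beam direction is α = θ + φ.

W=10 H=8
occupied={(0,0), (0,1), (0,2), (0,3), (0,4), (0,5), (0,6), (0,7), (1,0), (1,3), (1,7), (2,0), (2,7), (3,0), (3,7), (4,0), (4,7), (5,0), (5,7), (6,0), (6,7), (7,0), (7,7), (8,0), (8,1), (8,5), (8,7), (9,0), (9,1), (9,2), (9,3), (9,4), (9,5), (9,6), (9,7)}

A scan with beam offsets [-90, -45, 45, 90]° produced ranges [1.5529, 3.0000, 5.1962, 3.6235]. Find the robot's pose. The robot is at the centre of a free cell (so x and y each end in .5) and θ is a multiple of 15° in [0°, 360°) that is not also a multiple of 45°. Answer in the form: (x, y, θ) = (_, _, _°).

(x, y, θ) = (7.5, 5.5, 195°)

The pose lattice has 45·16 = 720 candidates. Test each by forward raycasting.
  (6.5, 2.5, 300°): beam 1 = 3.0000 ≠ 1.5529 ✗
  (2.5, 3.5, 75°): beam 1 = 5.7956 ≠ 1.5529 ✗
  (3.5, 4.5, 120°): beam 1 = 5.0000 ≠ 1.5529 ✗
  …
  (7.5, 5.5, 195°): r_1=1.5529, r_2=3.0000, r_3=5.1962, r_4=3.6235 — all match ✓
No second candidate reproduces the full scan.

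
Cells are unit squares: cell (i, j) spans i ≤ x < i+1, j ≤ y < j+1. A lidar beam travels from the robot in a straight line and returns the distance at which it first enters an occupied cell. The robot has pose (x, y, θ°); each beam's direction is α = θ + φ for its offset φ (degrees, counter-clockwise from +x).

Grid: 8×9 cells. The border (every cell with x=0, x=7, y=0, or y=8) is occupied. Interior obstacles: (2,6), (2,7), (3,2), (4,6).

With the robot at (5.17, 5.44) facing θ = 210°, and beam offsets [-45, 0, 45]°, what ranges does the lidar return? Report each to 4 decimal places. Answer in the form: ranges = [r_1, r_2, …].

beam 1: φ=-45°, α=165°
  d=(-0.9659,0.2588)  start (5,5)  tX=0.1760 tY=2.1637  stride 1/|dx|=1.0353 1/|dy|=3.8637
    cross x-line → (4,5), t=0.1760
    cross x-line → (3,5), t=1.2113
    cross y-line → (3,6), t=2.1637
    cross x-line → (2,6), t=2.2465 (wall)
  → r_1 = 2.2465
beam 2: φ=0°, α=210°
  d=(-0.8660,-0.5000)  start (5,5)  tX=0.1963 tY=0.8800  stride 1/|dx|=1.1547 1/|dy|=2.0000
    cross x-line → (4,5), t=0.1963
    cross y-line → (4,4), t=0.8800
    cross x-line → (3,4), t=1.3510
    cross x-line → (2,4), t=2.5057
    cross y-line → (2,3), t=2.8800
    cross x-line → (1,3), t=3.6604
    cross x-line → (0,3), t=4.8151 (wall)
  → r_2 = 4.8151
beam 3: φ=45°, α=255°
  d=(-0.2588,-0.9659)  start (5,5)  tX=0.6568 tY=0.4555  stride 1/|dx|=3.8637 1/|dy|=1.0353
    cross y-line → (5,4), t=0.4555
    cross x-line → (4,4), t=0.6568
    cross y-line → (4,3), t=1.4908
    cross y-line → (4,2), t=2.5261
    cross y-line → (4,1), t=3.5614
    cross x-line → (3,1), t=4.5205
    cross y-line → (3,0), t=4.5966 (wall)
  → r_3 = 4.5966

ranges = [2.2465, 4.8151, 4.5966]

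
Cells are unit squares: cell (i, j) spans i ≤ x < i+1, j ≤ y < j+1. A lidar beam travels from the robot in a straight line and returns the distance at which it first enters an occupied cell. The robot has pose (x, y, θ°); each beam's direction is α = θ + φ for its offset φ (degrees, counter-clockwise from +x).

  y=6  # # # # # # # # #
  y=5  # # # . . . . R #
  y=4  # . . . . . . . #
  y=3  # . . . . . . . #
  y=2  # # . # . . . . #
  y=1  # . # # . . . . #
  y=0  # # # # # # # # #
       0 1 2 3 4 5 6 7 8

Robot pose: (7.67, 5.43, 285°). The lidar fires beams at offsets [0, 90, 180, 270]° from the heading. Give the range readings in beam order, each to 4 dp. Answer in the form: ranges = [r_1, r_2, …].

beam 1: φ=0°, α=285°
  cosα=0.2588 sinα=-0.9659 | (7,5) | tMaxX 1.2750 tMaxY 0.4452 | tΔX 3.8637 tΔY 1.0353
    t=0.4452 [y] (7,4)
    t=1.2750 [x] (8,4) — stop
  → r_1 = 1.2750
beam 2: φ=90°, α=15°
  cosα=0.9659 sinα=0.2588 | (7,5) | tMaxX 0.3416 tMaxY 2.2023 | tΔX 1.0353 tΔY 3.8637
    t=0.3416 [x] (8,5) — stop
  → r_2 = 0.3416
beam 3: φ=180°, α=105°
  cosα=-0.2588 sinα=0.9659 | (7,5) | tMaxX 2.5887 tMaxY 0.5901 | tΔX 3.8637 tΔY 1.0353
    t=0.5901 [y] (7,6) — stop
  → r_3 = 0.5901
beam 4: φ=270°, α=195°
  cosα=-0.9659 sinα=-0.2588 | (7,5) | tMaxX 0.6936 tMaxY 1.6614 | tΔX 1.0353 tΔY 3.8637
    t=0.6936 [x] (6,5)
    t=1.6614 [y] (6,4)
    t=1.7289 [x] (5,4)
    t=2.7642 [x] (4,4)
    t=3.7995 [x] (3,4)
    t=4.8347 [x] (2,4)
    t=5.5251 [y] (2,3)
    t=5.8700 [x] (1,3)
    t=6.9053 [x] (0,3) — stop
  → r_4 = 6.9053

ranges = [1.2750, 0.3416, 0.5901, 6.9053]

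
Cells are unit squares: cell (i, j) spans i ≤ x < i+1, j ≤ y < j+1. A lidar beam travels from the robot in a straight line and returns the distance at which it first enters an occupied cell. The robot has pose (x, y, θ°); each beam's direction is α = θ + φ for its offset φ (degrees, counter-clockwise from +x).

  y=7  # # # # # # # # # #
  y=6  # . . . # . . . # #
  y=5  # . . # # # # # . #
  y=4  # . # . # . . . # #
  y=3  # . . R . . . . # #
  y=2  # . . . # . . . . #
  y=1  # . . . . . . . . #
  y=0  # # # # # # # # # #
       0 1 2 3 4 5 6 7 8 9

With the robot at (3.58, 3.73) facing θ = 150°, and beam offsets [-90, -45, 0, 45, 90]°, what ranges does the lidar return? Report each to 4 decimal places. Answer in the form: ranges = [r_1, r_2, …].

beam 1: φ=-90°, α=60°
  dir = (cos 60°, sin 60°) = (0.5000, 0.8660); from cell (3,3)
  next x-line at t=0.8400, next y-line at t=0.3118; Δt_x=2.0000, Δt_y=1.1547
    y: enter (3,4) at t=0.3118
    x: enter (4,4) at t=0.8400 ← occupied
  → r_1 = 0.8400
beam 2: φ=-45°, α=105°
  dir = (cos 105°, sin 105°) = (-0.2588, 0.9659); from cell (3,3)
  next x-line at t=2.2409, next y-line at t=0.2795; Δt_x=3.8637, Δt_y=1.0353
    y: enter (3,4) at t=0.2795
    y: enter (3,5) at t=1.3148 ← occupied
  → r_2 = 1.3148
beam 3: φ=0°, α=150°
  dir = (cos 150°, sin 150°) = (-0.8660, 0.5000); from cell (3,3)
  next x-line at t=0.6697, next y-line at t=0.5400; Δt_x=1.1547, Δt_y=2.0000
    y: enter (3,4) at t=0.5400
    x: enter (2,4) at t=0.6697 ← occupied
  → r_3 = 0.6697
beam 4: φ=45°, α=195°
  dir = (cos 195°, sin 195°) = (-0.9659, -0.2588); from cell (3,3)
  next x-line at t=0.6005, next y-line at t=2.8205; Δt_x=1.0353, Δt_y=3.8637
    x: enter (2,3) at t=0.6005
    x: enter (1,3) at t=1.6357
    x: enter (0,3) at t=2.6710 ← occupied
  → r_4 = 2.6710
beam 5: φ=90°, α=240°
  dir = (cos 240°, sin 240°) = (-0.5000, -0.8660); from cell (3,3)
  next x-line at t=1.1600, next y-line at t=0.8429; Δt_x=2.0000, Δt_y=1.1547
    y: enter (3,2) at t=0.8429
    x: enter (2,2) at t=1.1600
    y: enter (2,1) at t=1.9976
    y: enter (2,0) at t=3.1523 ← occupied
  → r_5 = 3.1523

ranges = [0.8400, 1.3148, 0.6697, 2.6710, 3.1523]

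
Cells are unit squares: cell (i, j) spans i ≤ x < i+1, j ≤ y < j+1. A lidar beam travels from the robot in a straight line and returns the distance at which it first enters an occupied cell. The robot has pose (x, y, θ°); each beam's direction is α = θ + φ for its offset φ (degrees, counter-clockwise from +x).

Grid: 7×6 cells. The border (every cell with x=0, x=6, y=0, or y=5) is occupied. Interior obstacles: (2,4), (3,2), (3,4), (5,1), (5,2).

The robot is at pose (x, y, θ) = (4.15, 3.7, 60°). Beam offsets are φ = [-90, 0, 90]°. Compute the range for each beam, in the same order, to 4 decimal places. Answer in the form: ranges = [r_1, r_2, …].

beam 1: φ=-90°, α=330°
  d=(0.8660,-0.5000)  start (4,3)  tX=0.9815 tY=1.4000  stride 1/|dx|=1.1547 1/|dy|=2.0000
    cross x-line → (5,3), t=0.9815
    cross y-line → (5,2), t=1.4000 (wall)
  → r_1 = 1.4000
beam 2: φ=0°, α=60°
  d=(0.5000,0.8660)  start (4,3)  tX=1.7000 tY=0.3464  stride 1/|dx|=2.0000 1/|dy|=1.1547
    cross y-line → (4,4), t=0.3464
    cross y-line → (4,5), t=1.5011 (wall)
  → r_2 = 1.5011
beam 3: φ=90°, α=150°
  d=(-0.8660,0.5000)  start (4,3)  tX=0.1732 tY=0.6000  stride 1/|dx|=1.1547 1/|dy|=2.0000
    cross x-line → (3,3), t=0.1732
    cross y-line → (3,4), t=0.6000 (wall)
  → r_3 = 0.6000

ranges = [1.4000, 1.5011, 0.6000]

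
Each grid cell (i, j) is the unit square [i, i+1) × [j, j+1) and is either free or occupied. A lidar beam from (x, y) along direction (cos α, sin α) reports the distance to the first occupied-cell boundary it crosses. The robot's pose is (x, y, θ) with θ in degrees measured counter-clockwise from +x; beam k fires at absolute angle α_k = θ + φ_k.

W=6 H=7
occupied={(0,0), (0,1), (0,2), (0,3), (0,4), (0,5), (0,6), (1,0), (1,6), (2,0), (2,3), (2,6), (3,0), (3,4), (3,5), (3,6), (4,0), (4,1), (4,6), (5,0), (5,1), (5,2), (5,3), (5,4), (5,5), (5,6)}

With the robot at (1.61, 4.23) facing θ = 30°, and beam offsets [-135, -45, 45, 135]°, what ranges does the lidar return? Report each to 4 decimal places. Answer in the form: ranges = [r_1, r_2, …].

ranges = [2.3569, 0.8887, 1.8324, 0.6315]

beam 1: φ=-135°, α=255°
  d=(-0.2588,-0.9659)  start (1,4)  tX=2.3569 tY=0.2381  stride 1/|dx|=3.8637 1/|dy|=1.0353
    cross y-line → (1,3), t=0.2381
    cross y-line → (1,2), t=1.2734
    cross y-line → (1,1), t=2.3087
    cross x-line → (0,1), t=2.3569 (wall)
  → r_1 = 2.3569
beam 2: φ=-45°, α=345°
  d=(0.9659,-0.2588)  start (1,4)  tX=0.4038 tY=0.8887  stride 1/|dx|=1.0353 1/|dy|=3.8637
    cross x-line → (2,4), t=0.4038
    cross y-line → (2,3), t=0.8887 (wall)
  → r_2 = 0.8887
beam 3: φ=45°, α=75°
  d=(0.2588,0.9659)  start (1,4)  tX=1.5068 tY=0.7972  stride 1/|dx|=3.8637 1/|dy|=1.0353
    cross y-line → (1,5), t=0.7972
    cross x-line → (2,5), t=1.5068
    cross y-line → (2,6), t=1.8324 (wall)
  → r_3 = 1.8324
beam 4: φ=135°, α=165°
  d=(-0.9659,0.2588)  start (1,4)  tX=0.6315 tY=2.9751  stride 1/|dx|=1.0353 1/|dy|=3.8637
    cross x-line → (0,4), t=0.6315 (wall)
  → r_4 = 0.6315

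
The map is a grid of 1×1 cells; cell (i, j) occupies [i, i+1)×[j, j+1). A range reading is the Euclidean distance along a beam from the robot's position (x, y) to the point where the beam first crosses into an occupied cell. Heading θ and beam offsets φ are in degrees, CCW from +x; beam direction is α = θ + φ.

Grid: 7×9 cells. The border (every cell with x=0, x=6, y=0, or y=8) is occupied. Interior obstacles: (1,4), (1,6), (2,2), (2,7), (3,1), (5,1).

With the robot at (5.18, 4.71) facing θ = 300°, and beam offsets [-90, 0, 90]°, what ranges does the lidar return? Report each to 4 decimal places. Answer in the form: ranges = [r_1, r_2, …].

beam 1: φ=-90°, α=210°
  dir = (cos 210°, sin 210°) = (-0.8660, -0.5000); from cell (5,4)
  next x-line at t=0.2078, next y-line at t=1.4200; Δt_x=1.1547, Δt_y=2.0000
    x: enter (4,4) at t=0.2078
    x: enter (3,4) at t=1.3625
    y: enter (3,3) at t=1.4200
    x: enter (2,3) at t=2.5172
    y: enter (2,2) at t=3.4200 ← occupied
  → r_1 = 3.4200
beam 2: φ=0°, α=300°
  dir = (cos 300°, sin 300°) = (0.5000, -0.8660); from cell (5,4)
  next x-line at t=1.6400, next y-line at t=0.8198; Δt_x=2.0000, Δt_y=1.1547
    y: enter (5,3) at t=0.8198
    x: enter (6,3) at t=1.6400 ← occupied
  → r_2 = 1.6400
beam 3: φ=90°, α=30°
  dir = (cos 30°, sin 30°) = (0.8660, 0.5000); from cell (5,4)
  next x-line at t=0.9469, next y-line at t=0.5800; Δt_x=1.1547, Δt_y=2.0000
    y: enter (5,5) at t=0.5800
    x: enter (6,5) at t=0.9469 ← occupied
  → r_3 = 0.9469

ranges = [3.4200, 1.6400, 0.9469]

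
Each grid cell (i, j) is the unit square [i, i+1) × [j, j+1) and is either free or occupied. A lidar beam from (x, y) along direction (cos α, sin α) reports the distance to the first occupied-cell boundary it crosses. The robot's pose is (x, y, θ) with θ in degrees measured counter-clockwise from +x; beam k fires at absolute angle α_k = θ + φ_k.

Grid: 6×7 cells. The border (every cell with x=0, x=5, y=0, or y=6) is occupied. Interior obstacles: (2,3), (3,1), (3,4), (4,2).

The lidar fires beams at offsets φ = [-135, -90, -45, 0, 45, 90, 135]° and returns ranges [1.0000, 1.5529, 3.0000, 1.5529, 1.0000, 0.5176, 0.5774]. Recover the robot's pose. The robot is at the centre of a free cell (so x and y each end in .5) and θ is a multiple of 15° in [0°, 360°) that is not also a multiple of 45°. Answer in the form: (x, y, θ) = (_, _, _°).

(x, y, θ) = (1.5, 4.5, 75°)

Candidates: 16 free-cell centres × 16 headings = 256 poses. Raycast each; keep the one whose scan matches to 4 dp.
  (2.5, 1.5, 300°): beam 1 = 1.5529 ≠ 1.0000 ✗
  (2.5, 2.5, 345°): beam 1 = 1.7321 ≠ 1.0000 ✗
  (3.5, 3.5, 330°): beam 1 = 0.5176 ≠ 1.0000 ✗
  (3.5, 5.5, 30°): beam 1 = 0.5176 ≠ 1.0000 ✗
  …
  (1.5, 4.5, 75°): r_1=1.0000, r_2=1.5529, r_3=3.0000, r_4=1.5529, r_5=1.0000, r_6=0.5176, r_7=0.5774 — all match ✓
Only this pose fits every beam.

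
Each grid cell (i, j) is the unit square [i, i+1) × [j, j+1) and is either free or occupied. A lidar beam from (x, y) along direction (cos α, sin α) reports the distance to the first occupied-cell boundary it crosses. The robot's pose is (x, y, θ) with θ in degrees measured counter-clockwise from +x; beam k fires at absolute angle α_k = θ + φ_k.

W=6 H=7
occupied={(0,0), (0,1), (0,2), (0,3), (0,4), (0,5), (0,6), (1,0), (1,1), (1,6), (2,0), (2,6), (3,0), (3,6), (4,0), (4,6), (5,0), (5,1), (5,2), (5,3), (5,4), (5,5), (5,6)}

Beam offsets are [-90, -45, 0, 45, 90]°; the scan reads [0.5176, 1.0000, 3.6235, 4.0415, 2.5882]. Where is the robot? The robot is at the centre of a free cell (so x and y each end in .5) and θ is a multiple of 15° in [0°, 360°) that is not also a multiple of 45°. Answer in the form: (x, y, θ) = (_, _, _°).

Enumerate (i+0.5, j+0.5, θ) over the 19 free cells and 16 admissible headings. For each, cast all 5 beams and compare to the given ranges.
  (3.5, 3.5, 285°): beam 1 = 2.5882 ≠ 0.5176 ✗
  (2.5, 5.5, 165°): beam 2 = 0.5774 ≠ 1.0000 ✗
  (4.5, 3.5, 300°): beam 1 = 3.0000 ≠ 0.5176 ✗
  …
  (4.5, 2.5, 105°): r_1=0.5176, r_2=1.0000, r_3=3.6235, r_4=4.0415, r_5=2.5882 — all match ✓
Only this pose fits every beam.

(x, y, θ) = (4.5, 2.5, 105°)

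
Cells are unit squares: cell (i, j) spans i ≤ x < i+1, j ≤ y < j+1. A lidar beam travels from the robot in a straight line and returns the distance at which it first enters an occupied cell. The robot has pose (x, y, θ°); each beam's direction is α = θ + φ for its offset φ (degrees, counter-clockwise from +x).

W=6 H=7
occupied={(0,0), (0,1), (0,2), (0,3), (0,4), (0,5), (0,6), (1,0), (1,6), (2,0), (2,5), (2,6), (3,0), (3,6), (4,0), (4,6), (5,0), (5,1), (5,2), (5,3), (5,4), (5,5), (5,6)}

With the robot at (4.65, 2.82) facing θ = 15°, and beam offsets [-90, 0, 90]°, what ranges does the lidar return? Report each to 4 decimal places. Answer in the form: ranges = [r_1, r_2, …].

ranges = [1.3523, 0.3623, 3.2922]

beam 1: φ=-90°, α=285°
  direction (0.2588, -0.9659); cell (4,2); t to first gridline: x 1.3523, y 0.8489 (then +3.8637 / +1.0353)
    (4,1) via y @ 0.8489
    (5,1) via x @ 1.3523  # hit
  → r_1 = 1.3523
beam 2: φ=0°, α=15°
  direction (0.9659, 0.2588); cell (4,2); t to first gridline: x 0.3623, y 0.6955 (then +1.0353 / +3.8637)
    (5,2) via x @ 0.3623  # hit
  → r_2 = 0.3623
beam 3: φ=90°, α=105°
  direction (-0.2588, 0.9659); cell (4,2); t to first gridline: x 2.5114, y 0.1863 (then +3.8637 / +1.0353)
    (4,3) via y @ 0.1863
    (4,4) via y @ 1.2216
    (4,5) via y @ 2.2569
    (3,5) via x @ 2.5114
    (3,6) via y @ 3.2922  # hit
  → r_3 = 3.2922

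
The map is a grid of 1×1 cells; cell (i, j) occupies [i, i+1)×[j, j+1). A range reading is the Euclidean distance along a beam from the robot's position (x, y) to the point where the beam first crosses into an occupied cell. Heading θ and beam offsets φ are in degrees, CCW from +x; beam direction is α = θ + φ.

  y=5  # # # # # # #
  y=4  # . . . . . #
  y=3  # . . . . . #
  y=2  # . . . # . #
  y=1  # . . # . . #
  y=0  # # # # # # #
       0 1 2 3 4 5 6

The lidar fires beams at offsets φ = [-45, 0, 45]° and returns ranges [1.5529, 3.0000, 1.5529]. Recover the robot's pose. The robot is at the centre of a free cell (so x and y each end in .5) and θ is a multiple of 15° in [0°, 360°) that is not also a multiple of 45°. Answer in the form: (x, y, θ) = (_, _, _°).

The pose lattice has 18·16 = 288 candidates. Test each by forward raycasting.
  (2.5, 4.5, 240°): beam 3 = 2.5882 ≠ 1.5529 ✗
  (1.5, 1.5, 30°): beam 2 = 2.8868 ≠ 3.0000 ✗
  (2.5, 4.5, 345°): beam 1 = 2.8868 ≠ 1.5529 ✗
  (4.5, 4.5, 195°): beam 1 = 1.0000 ≠ 1.5529 ✗
  …
  (4.5, 4.5, 300°): r_1=1.5529, r_2=3.0000, r_3=1.5529 — all match ✓
Unique over the lattice → pose = (4.5, 4.5, 300°).

(x, y, θ) = (4.5, 4.5, 300°)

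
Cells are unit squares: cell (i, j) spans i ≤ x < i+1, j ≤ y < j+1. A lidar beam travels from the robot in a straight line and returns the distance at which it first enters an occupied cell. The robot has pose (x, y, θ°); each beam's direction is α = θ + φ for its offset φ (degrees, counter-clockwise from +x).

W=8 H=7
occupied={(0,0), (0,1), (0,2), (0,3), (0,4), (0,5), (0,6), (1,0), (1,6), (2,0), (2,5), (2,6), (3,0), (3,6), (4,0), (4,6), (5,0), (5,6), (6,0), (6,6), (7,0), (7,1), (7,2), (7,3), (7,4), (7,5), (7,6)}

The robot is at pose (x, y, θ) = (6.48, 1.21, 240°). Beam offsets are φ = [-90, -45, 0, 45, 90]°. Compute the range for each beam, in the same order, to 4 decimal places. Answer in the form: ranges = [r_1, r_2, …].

beam 1: φ=-90°, α=150°
  cosα=-0.8660 sinα=0.5000 | (6,1) | tMaxX 0.5543 tMaxY 1.5800 | tΔX 1.1547 tΔY 2.0000
    t=0.5543 [x] (5,1)
    t=1.5800 [y] (5,2)
    t=1.7090 [x] (4,2)
    t=2.8637 [x] (3,2)
    t=3.5800 [y] (3,3)
    t=4.0184 [x] (2,3)
    t=5.1731 [x] (1,3)
    t=5.5800 [y] (1,4)
    t=6.3278 [x] (0,4) — stop
  → r_1 = 6.3278
beam 2: φ=-45°, α=195°
  cosα=-0.9659 sinα=-0.2588 | (6,1) | tMaxX 0.4969 tMaxY 0.8114 | tΔX 1.0353 tΔY 3.8637
    t=0.4969 [x] (5,1)
    t=0.8114 [y] (5,0) — stop
  → r_2 = 0.8114
beam 3: φ=0°, α=240°
  cosα=-0.5000 sinα=-0.8660 | (6,1) | tMaxX 0.9600 tMaxY 0.2425 | tΔX 2.0000 tΔY 1.1547
    t=0.2425 [y] (6,0) — stop
  → r_3 = 0.2425
beam 4: φ=45°, α=285°
  cosα=0.2588 sinα=-0.9659 | (6,1) | tMaxX 2.0091 tMaxY 0.2174 | tΔX 3.8637 tΔY 1.0353
    t=0.2174 [y] (6,0) — stop
  → r_4 = 0.2174
beam 5: φ=90°, α=330°
  cosα=0.8660 sinα=-0.5000 | (6,1) | tMaxX 0.6004 tMaxY 0.4200 | tΔX 1.1547 tΔY 2.0000
    t=0.4200 [y] (6,0) — stop
  → r_5 = 0.4200

ranges = [6.3278, 0.8114, 0.2425, 0.2174, 0.4200]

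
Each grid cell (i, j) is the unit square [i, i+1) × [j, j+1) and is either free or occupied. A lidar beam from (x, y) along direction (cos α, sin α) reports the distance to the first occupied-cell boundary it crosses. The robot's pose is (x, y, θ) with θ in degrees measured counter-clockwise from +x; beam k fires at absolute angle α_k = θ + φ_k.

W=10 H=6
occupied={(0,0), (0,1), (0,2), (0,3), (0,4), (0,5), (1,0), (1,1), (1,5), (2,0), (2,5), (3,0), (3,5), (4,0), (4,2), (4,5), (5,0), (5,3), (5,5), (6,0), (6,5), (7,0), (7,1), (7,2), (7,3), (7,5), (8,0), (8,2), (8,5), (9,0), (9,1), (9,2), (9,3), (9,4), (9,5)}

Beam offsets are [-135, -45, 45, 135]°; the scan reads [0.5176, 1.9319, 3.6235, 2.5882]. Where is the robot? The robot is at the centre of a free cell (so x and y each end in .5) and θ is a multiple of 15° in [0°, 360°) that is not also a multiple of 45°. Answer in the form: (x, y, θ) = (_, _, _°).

Candidates: 25 free-cell centres × 16 headings = 400 poses. Raycast each; keep the one whose scan matches to 4 dp.
  (2.5, 4.5, 150°): beam 1 = 1.9319 ≠ 0.5176 ✗
  (1.5, 4.5, 255°): beam 1 = 0.5774 ≠ 0.5176 ✗
  (8.5, 1.5, 240°): beam 2 = 0.5176 ≠ 1.9319 ✗
  (5.5, 4.5, 330°): beam 1 = 4.6587 ≠ 0.5176 ✗
  (8.5, 3.5, 255°): beam 1 = 1.7321 ≠ 0.5176 ✗
  …
  (6.5, 4.5, 210°): r_1=0.5176, r_2=1.9319, r_3=3.6235, r_4=2.5882 — all match ✓
Unique over the lattice → pose = (6.5, 4.5, 210°).

(x, y, θ) = (6.5, 4.5, 210°)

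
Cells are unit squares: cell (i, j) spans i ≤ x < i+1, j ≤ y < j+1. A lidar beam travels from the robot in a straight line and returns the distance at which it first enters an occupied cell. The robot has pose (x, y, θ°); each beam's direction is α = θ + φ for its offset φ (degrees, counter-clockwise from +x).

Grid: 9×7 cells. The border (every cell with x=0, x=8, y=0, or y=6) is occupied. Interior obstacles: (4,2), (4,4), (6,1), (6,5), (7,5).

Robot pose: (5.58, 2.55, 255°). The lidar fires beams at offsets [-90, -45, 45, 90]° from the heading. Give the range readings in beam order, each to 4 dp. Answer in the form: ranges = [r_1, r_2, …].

beam 1: φ=-90°, α=165°
  dir = (cos 165°, sin 165°) = (-0.9659, 0.2588); from cell (5,2)
  next x-line at t=0.6005, next y-line at t=1.7387; Δt_x=1.0353, Δt_y=3.8637
    x: enter (4,2) at t=0.6005 ← occupied
  → r_1 = 0.6005
beam 2: φ=-45°, α=210°
  dir = (cos 210°, sin 210°) = (-0.8660, -0.5000); from cell (5,2)
  next x-line at t=0.6697, next y-line at t=1.1000; Δt_x=1.1547, Δt_y=2.0000
    x: enter (4,2) at t=0.6697 ← occupied
  → r_2 = 0.6697
beam 3: φ=45°, α=300°
  dir = (cos 300°, sin 300°) = (0.5000, -0.8660); from cell (5,2)
  next x-line at t=0.8400, next y-line at t=0.6351; Δt_x=2.0000, Δt_y=1.1547
    y: enter (5,1) at t=0.6351
    x: enter (6,1) at t=0.8400 ← occupied
  → r_3 = 0.8400
beam 4: φ=90°, α=345°
  dir = (cos 345°, sin 345°) = (0.9659, -0.2588); from cell (5,2)
  next x-line at t=0.4348, next y-line at t=2.1250; Δt_x=1.0353, Δt_y=3.8637
    x: enter (6,2) at t=0.4348
    x: enter (7,2) at t=1.4701
    y: enter (7,1) at t=2.1250
    x: enter (8,1) at t=2.5054 ← occupied
  → r_4 = 2.5054

ranges = [0.6005, 0.6697, 0.8400, 2.5054]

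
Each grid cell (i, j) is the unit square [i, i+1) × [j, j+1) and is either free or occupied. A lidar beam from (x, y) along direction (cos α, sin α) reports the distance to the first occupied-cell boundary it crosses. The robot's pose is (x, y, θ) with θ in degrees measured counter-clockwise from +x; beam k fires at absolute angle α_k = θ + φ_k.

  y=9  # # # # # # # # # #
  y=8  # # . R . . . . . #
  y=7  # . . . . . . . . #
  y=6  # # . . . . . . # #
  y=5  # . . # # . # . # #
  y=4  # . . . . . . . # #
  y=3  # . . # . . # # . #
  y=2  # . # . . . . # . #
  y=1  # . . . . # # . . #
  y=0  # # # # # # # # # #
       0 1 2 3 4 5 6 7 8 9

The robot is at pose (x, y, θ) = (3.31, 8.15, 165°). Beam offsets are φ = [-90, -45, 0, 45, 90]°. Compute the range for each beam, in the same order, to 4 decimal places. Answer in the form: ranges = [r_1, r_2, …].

beam 1: φ=-90°, α=75°
  direction (0.2588, 0.9659); cell (3,8); t to first gridline: x 2.6660, y 0.8800 (then +3.8637 / +1.0353)
    (3,9) via y @ 0.8800  # hit
  → r_1 = 0.8800
beam 2: φ=-45°, α=120°
  direction (-0.5000, 0.8660); cell (3,8); t to first gridline: x 0.6200, y 0.9815 (then +2.0000 / +1.1547)
    (2,8) via x @ 0.6200
    (2,9) via y @ 0.9815  # hit
  → r_2 = 0.9815
beam 3: φ=0°, α=165°
  direction (-0.9659, 0.2588); cell (3,8); t to first gridline: x 0.3209, y 3.2841 (then +1.0353 / +3.8637)
    (2,8) via x @ 0.3209
    (1,8) via x @ 1.3562  # hit
  → r_3 = 1.3562
beam 4: φ=45°, α=210°
  direction (-0.8660, -0.5000); cell (3,8); t to first gridline: x 0.3580, y 0.3000 (then +1.1547 / +2.0000)
    (3,7) via y @ 0.3000
    (2,7) via x @ 0.3580
    (1,7) via x @ 1.5127
    (1,6) via y @ 2.3000  # hit
  → r_4 = 2.3000
beam 5: φ=90°, α=255°
  direction (-0.2588, -0.9659); cell (3,8); t to first gridline: x 1.1977, y 0.1553 (then +3.8637 / +1.0353)
    (3,7) via y @ 0.1553
    (3,6) via y @ 1.1906
    (2,6) via x @ 1.1977
    (2,5) via y @ 2.2258
    (2,4) via y @ 3.2611
    (2,3) via y @ 4.2964
    (1,3) via x @ 5.0615
    (1,2) via y @ 5.3317
    (1,1) via y @ 6.3669
    (1,0) via y @ 7.4022  # hit
  → r_5 = 7.4022

ranges = [0.8800, 0.9815, 1.3562, 2.3000, 7.4022]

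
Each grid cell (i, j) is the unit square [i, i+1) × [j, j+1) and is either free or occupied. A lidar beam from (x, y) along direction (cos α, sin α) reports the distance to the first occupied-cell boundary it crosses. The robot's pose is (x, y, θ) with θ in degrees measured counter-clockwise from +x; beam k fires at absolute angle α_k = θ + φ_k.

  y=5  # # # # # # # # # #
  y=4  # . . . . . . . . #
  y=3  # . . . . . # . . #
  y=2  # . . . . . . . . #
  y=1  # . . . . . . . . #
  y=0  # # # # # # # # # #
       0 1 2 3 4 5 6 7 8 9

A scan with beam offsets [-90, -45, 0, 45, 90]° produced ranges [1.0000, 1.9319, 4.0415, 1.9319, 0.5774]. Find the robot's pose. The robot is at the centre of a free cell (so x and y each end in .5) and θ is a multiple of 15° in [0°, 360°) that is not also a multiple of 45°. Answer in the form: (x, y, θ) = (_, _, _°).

(x, y, θ) = (8.5, 4.5, 240°)

Enumerate (i+0.5, j+0.5, θ) over the 31 free cells and 16 admissible headings. For each, cast all 5 beams and compare to the given ranges.
  (2.5, 3.5, 285°): beam 1 = 1.5529 ≠ 1.0000 ✗
  (4.5, 1.5, 120°): beam 1 = 5.1962 ≠ 1.0000 ✗
  (8.5, 3.5, 60°): beam 1 = 0.5774 ≠ 1.0000 ✗
  (7.5, 2.5, 210°): beam 2 = 6.7293 ≠ 1.9319 ✗
  (8.5, 2.5, 240°): beam 1 = 1.7321 ≠ 1.0000 ✗
  …
  (8.5, 4.5, 240°): r_1=1.0000, r_2=1.9319, r_3=4.0415, r_4=1.9319, r_5=0.5774 — all match ✓
Only this pose fits every beam.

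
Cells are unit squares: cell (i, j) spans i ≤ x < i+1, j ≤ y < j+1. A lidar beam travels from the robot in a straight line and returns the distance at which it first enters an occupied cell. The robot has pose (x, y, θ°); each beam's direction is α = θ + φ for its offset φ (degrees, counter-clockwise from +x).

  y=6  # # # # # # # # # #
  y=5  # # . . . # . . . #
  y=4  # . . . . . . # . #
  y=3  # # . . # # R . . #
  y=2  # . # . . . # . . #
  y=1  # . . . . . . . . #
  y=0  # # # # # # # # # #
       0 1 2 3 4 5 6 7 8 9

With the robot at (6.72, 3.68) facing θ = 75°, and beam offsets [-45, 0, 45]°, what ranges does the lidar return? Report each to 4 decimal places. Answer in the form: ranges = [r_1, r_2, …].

beam 1: φ=-45°, α=30°
  cosα=0.8660 sinα=0.5000 | (6,3) | tMaxX 0.3233 tMaxY 0.6400 | tΔX 1.1547 tΔY 2.0000
    t=0.3233 [x] (7,3)
    t=0.6400 [y] (7,4) — stop
  → r_1 = 0.6400
beam 2: φ=0°, α=75°
  cosα=0.2588 sinα=0.9659 | (6,3) | tMaxX 1.0818 tMaxY 0.3313 | tΔX 3.8637 tΔY 1.0353
    t=0.3313 [y] (6,4)
    t=1.0818 [x] (7,4) — stop
  → r_2 = 1.0818
beam 3: φ=45°, α=120°
  cosα=-0.5000 sinα=0.8660 | (6,3) | tMaxX 1.4400 tMaxY 0.3695 | tΔX 2.0000 tΔY 1.1547
    t=0.3695 [y] (6,4)
    t=1.4400 [x] (5,4)
    t=1.5242 [y] (5,5) — stop
  → r_3 = 1.5242

ranges = [0.6400, 1.0818, 1.5242]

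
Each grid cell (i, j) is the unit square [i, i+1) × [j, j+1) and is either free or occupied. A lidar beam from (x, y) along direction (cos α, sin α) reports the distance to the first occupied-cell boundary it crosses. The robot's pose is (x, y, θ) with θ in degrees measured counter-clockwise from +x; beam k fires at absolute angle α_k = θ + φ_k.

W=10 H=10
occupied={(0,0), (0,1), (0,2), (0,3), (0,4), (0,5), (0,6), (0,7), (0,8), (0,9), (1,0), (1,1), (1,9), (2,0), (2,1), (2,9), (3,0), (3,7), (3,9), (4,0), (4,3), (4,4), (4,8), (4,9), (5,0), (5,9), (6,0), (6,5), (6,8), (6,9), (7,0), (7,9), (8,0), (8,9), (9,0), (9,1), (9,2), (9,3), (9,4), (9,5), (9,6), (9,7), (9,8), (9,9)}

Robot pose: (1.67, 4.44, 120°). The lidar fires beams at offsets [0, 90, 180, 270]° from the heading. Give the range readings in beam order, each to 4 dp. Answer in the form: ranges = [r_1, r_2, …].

beam 1: φ=0°, α=120°
  cosα=-0.5000 sinα=0.8660 | (1,4) | tMaxX 1.3400 tMaxY 0.6466 | tΔX 2.0000 tΔY 1.1547
    t=0.6466 [y] (1,5)
    t=1.3400 [x] (0,5) — stop
  → r_1 = 1.3400
beam 2: φ=90°, α=210°
  cosα=-0.8660 sinα=-0.5000 | (1,4) | tMaxX 0.7736 tMaxY 0.8800 | tΔX 1.1547 tΔY 2.0000
    t=0.7736 [x] (0,4) — stop
  → r_2 = 0.7736
beam 3: φ=180°, α=300°
  cosα=0.5000 sinα=-0.8660 | (1,4) | tMaxX 0.6600 tMaxY 0.5081 | tΔX 2.0000 tΔY 1.1547
    t=0.5081 [y] (1,3)
    t=0.6600 [x] (2,3)
    t=1.6628 [y] (2,2)
    t=2.6600 [x] (3,2)
    t=2.8175 [y] (3,1)
    t=3.9722 [y] (3,0) — stop
  → r_3 = 3.9722
beam 4: φ=270°, α=30°
  cosα=0.8660 sinα=0.5000 | (1,4) | tMaxX 0.3811 tMaxY 1.1200 | tΔX 1.1547 tΔY 2.0000
    t=0.3811 [x] (2,4)
    t=1.1200 [y] (2,5)
    t=1.5358 [x] (3,5)
    t=2.6905 [x] (4,5)
    t=3.1200 [y] (4,6)
    t=3.8452 [x] (5,6)
    t=4.9999 [x] (6,6)
    t=5.1200 [y] (6,7)
    t=6.1546 [x] (7,7)
    t=7.1200 [y] (7,8)
    t=7.3093 [x] (8,8)
    t=8.4640 [x] (9,8) — stop
  → r_4 = 8.4640

ranges = [1.3400, 0.7736, 3.9722, 8.4640]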